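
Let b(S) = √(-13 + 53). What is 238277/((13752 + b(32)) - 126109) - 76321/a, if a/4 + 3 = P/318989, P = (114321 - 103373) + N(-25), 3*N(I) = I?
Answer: 921718071032105049871/143312871786262152 - 476554*√10/12624095409 ≈ 6431.5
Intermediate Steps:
b(S) = 2*√10 (b(S) = √40 = 2*√10)
N(I) = I/3
P = 32819/3 (P = (114321 - 103373) + (⅓)*(-25) = 10948 - 25/3 = 32819/3 ≈ 10940.)
a = -11352328/956967 (a = -12 + 4*((32819/3)/318989) = -12 + 4*((32819/3)*(1/318989)) = -12 + 4*(32819/956967) = -12 + 131276/956967 = -11352328/956967 ≈ -11.863)
238277/((13752 + b(32)) - 126109) - 76321/a = 238277/((13752 + 2*√10) - 126109) - 76321/(-11352328/956967) = 238277/(-112357 + 2*√10) - 76321*(-956967/11352328) = 238277/(-112357 + 2*√10) + 73036678407/11352328 = 73036678407/11352328 + 238277/(-112357 + 2*√10)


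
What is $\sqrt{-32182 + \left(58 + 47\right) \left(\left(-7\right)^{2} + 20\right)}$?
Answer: $i \sqrt{24937} \approx 157.91 i$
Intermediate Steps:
$\sqrt{-32182 + \left(58 + 47\right) \left(\left(-7\right)^{2} + 20\right)} = \sqrt{-32182 + 105 \left(49 + 20\right)} = \sqrt{-32182 + 105 \cdot 69} = \sqrt{-32182 + 7245} = \sqrt{-24937} = i \sqrt{24937}$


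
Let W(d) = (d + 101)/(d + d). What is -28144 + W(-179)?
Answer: -5037737/179 ≈ -28144.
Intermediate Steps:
W(d) = (101 + d)/(2*d) (W(d) = (101 + d)/((2*d)) = (101 + d)*(1/(2*d)) = (101 + d)/(2*d))
-28144 + W(-179) = -28144 + (1/2)*(101 - 179)/(-179) = -28144 + (1/2)*(-1/179)*(-78) = -28144 + 39/179 = -5037737/179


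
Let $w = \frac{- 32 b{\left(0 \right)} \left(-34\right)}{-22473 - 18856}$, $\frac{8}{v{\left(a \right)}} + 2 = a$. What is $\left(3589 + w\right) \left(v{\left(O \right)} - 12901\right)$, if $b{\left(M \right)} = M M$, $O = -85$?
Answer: $- \frac{4028275655}{87} \approx -4.6302 \cdot 10^{7}$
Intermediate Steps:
$b{\left(M \right)} = M^{2}$
$v{\left(a \right)} = \frac{8}{-2 + a}$
$w = 0$ ($w = \frac{- 32 \cdot 0^{2} \left(-34\right)}{-22473 - 18856} = \frac{\left(-32\right) 0 \left(-34\right)}{-22473 - 18856} = \frac{0 \left(-34\right)}{-41329} = 0 \left(- \frac{1}{41329}\right) = 0$)
$\left(3589 + w\right) \left(v{\left(O \right)} - 12901\right) = \left(3589 + 0\right) \left(\frac{8}{-2 - 85} - 12901\right) = 3589 \left(\frac{8}{-87} - 12901\right) = 3589 \left(8 \left(- \frac{1}{87}\right) - 12901\right) = 3589 \left(- \frac{8}{87} - 12901\right) = 3589 \left(- \frac{1122395}{87}\right) = - \frac{4028275655}{87}$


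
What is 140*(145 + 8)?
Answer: 21420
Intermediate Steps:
140*(145 + 8) = 140*153 = 21420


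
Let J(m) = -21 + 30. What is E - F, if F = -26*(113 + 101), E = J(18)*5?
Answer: 5609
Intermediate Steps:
J(m) = 9
E = 45 (E = 9*5 = 45)
F = -5564 (F = -26*214 = -5564)
E - F = 45 - 1*(-5564) = 45 + 5564 = 5609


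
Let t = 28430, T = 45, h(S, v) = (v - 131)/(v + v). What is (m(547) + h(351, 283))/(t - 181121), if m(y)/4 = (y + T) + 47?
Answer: -723424/43211553 ≈ -0.016741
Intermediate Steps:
h(S, v) = (-131 + v)/(2*v) (h(S, v) = (-131 + v)/((2*v)) = (-131 + v)*(1/(2*v)) = (-131 + v)/(2*v))
m(y) = 368 + 4*y (m(y) = 4*((y + 45) + 47) = 4*((45 + y) + 47) = 4*(92 + y) = 368 + 4*y)
(m(547) + h(351, 283))/(t - 181121) = ((368 + 4*547) + (½)*(-131 + 283)/283)/(28430 - 181121) = ((368 + 2188) + (½)*(1/283)*152)/(-152691) = (2556 + 76/283)*(-1/152691) = (723424/283)*(-1/152691) = -723424/43211553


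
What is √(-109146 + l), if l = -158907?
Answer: I*√268053 ≈ 517.74*I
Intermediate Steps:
√(-109146 + l) = √(-109146 - 158907) = √(-268053) = I*√268053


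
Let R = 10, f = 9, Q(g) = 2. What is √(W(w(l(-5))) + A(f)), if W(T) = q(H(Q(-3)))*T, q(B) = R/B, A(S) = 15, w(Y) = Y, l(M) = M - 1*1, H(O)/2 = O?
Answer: 0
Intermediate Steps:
H(O) = 2*O
l(M) = -1 + M (l(M) = M - 1 = -1 + M)
q(B) = 10/B
W(T) = 5*T/2 (W(T) = (10/((2*2)))*T = (10/4)*T = (10*(¼))*T = 5*T/2)
√(W(w(l(-5))) + A(f)) = √(5*(-1 - 5)/2 + 15) = √((5/2)*(-6) + 15) = √(-15 + 15) = √0 = 0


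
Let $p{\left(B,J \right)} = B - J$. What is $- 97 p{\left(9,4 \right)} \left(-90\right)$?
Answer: $43650$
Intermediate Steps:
$- 97 p{\left(9,4 \right)} \left(-90\right) = - 97 \left(9 - 4\right) \left(-90\right) = \left(-97\right) 5 \left(-90\right) = \left(-485\right) \left(-90\right) = 43650$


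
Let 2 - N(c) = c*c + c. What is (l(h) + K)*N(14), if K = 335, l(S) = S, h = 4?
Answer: -70512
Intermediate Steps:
N(c) = 2 - c - c² (N(c) = 2 - (c*c + c) = 2 - (c² + c) = 2 - (c + c²) = 2 + (-c - c²) = 2 - c - c²)
(l(h) + K)*N(14) = (4 + 335)*(2 - 1*14 - 1*14²) = 339*(2 - 14 - 1*196) = 339*(2 - 14 - 196) = 339*(-208) = -70512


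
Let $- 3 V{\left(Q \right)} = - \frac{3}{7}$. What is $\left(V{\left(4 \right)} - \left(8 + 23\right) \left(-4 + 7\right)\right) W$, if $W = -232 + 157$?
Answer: $\frac{48750}{7} \approx 6964.3$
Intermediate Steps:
$V{\left(Q \right)} = \frac{1}{7}$ ($V{\left(Q \right)} = - \frac{\left(-3\right) \frac{1}{7}}{3} = \left(- \frac{1}{3}\right) \left(- \frac{3}{7}\right) = \frac{1}{7}$)
$W = -75$
$\left(V{\left(4 \right)} - \left(8 + 23\right) \left(-4 + 7\right)\right) W = \left(\frac{1}{7} - \left(8 + 23\right) \left(-4 + 7\right)\right) \left(-75\right) = \left(\frac{1}{7} - 31 \cdot 3\right) \left(-75\right) = \left(\frac{1}{7} - 93\right) \left(-75\right) = \left(- \frac{650}{7}\right) \left(-75\right) = \frac{48750}{7}$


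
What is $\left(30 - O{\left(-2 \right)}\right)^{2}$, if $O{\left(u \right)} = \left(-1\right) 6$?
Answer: $1296$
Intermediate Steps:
$O{\left(u \right)} = -6$
$\left(30 - O{\left(-2 \right)}\right)^{2} = \left(30 - -6\right)^{2} = \left(30 + 6\right)^{2} = 36^{2} = 1296$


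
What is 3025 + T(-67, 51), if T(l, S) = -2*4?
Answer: 3017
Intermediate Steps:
T(l, S) = -8
3025 + T(-67, 51) = 3025 - 8 = 3017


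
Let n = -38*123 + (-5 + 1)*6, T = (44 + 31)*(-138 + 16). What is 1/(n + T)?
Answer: -1/13848 ≈ -7.2213e-5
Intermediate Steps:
T = -9150 (T = 75*(-122) = -9150)
n = -4698 (n = -4674 - 4*6 = -4674 - 24 = -4698)
1/(n + T) = 1/(-4698 - 9150) = 1/(-13848) = -1/13848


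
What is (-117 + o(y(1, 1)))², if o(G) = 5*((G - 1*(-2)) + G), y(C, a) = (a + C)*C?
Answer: 7569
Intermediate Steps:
y(C, a) = C*(C + a) (y(C, a) = (C + a)*C = C*(C + a))
o(G) = 10 + 10*G (o(G) = 5*((G + 2) + G) = 5*((2 + G) + G) = 5*(2 + 2*G) = 10 + 10*G)
(-117 + o(y(1, 1)))² = (-117 + (10 + 10*(1*(1 + 1))))² = (-117 + (10 + 10*(1*2)))² = (-117 + (10 + 10*2))² = (-117 + (10 + 20))² = (-117 + 30)² = (-87)² = 7569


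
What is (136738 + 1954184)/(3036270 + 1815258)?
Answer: 348487/808588 ≈ 0.43098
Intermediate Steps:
(136738 + 1954184)/(3036270 + 1815258) = 2090922/4851528 = 2090922*(1/4851528) = 348487/808588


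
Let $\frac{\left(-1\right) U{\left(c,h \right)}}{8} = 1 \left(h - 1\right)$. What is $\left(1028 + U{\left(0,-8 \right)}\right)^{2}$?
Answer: $1210000$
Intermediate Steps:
$U{\left(c,h \right)} = 8 - 8 h$ ($U{\left(c,h \right)} = - 8 \cdot 1 \left(h - 1\right) = - 8 \cdot 1 \left(-1 + h\right) = - 8 \left(-1 + h\right) = 8 - 8 h$)
$\left(1028 + U{\left(0,-8 \right)}\right)^{2} = \left(1028 + \left(8 - -64\right)\right)^{2} = \left(1028 + \left(8 + 64\right)\right)^{2} = \left(1028 + 72\right)^{2} = 1100^{2} = 1210000$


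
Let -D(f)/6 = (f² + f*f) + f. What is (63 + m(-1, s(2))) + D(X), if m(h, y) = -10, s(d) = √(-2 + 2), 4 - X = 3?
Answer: 35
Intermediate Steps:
X = 1 (X = 4 - 1*3 = 4 - 3 = 1)
s(d) = 0 (s(d) = √0 = 0)
D(f) = -12*f² - 6*f (D(f) = -6*((f² + f*f) + f) = -6*((f² + f²) + f) = -6*(2*f² + f) = -6*(f + 2*f²) = -12*f² - 6*f)
(63 + m(-1, s(2))) + D(X) = (63 - 10) - 6*1*(1 + 2*1) = 53 - 6*1*(1 + 2) = 53 - 6*1*3 = 53 - 18 = 35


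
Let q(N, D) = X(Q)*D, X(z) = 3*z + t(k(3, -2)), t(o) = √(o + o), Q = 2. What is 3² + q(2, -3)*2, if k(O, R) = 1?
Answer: -27 - 6*√2 ≈ -35.485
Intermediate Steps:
t(o) = √2*√o (t(o) = √(2*o) = √2*√o)
X(z) = √2 + 3*z (X(z) = 3*z + √2*√1 = 3*z + √2*1 = 3*z + √2 = √2 + 3*z)
q(N, D) = D*(6 + √2) (q(N, D) = (√2 + 3*2)*D = (√2 + 6)*D = (6 + √2)*D = D*(6 + √2))
3² + q(2, -3)*2 = 3² - 3*(6 + √2)*2 = 9 + (-18 - 3*√2)*2 = 9 + (-36 - 6*√2) = -27 - 6*√2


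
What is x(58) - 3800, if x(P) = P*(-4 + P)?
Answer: -668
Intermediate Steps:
x(58) - 3800 = 58*(-4 + 58) - 3800 = 58*54 - 3800 = 3132 - 3800 = -668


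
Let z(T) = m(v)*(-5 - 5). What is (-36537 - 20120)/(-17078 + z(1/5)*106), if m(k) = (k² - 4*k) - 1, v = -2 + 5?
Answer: 56657/12838 ≈ 4.4132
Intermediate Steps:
v = 3
m(k) = -1 + k² - 4*k
z(T) = 40 (z(T) = (-1 + 3² - 4*3)*(-5 - 5) = (-1 + 9 - 12)*(-10) = -4*(-10) = 40)
(-36537 - 20120)/(-17078 + z(1/5)*106) = (-36537 - 20120)/(-17078 + 40*106) = -56657/(-17078 + 4240) = -56657/(-12838) = -56657*(-1/12838) = 56657/12838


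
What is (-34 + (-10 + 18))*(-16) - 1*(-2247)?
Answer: 2663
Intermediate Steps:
(-34 + (-10 + 18))*(-16) - 1*(-2247) = (-34 + 8)*(-16) + 2247 = -26*(-16) + 2247 = 416 + 2247 = 2663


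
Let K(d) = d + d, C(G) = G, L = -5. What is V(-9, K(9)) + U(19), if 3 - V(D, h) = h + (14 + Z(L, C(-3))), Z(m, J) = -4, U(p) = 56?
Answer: 31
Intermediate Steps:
K(d) = 2*d
V(D, h) = -7 - h (V(D, h) = 3 - (h + (14 - 4)) = 3 - (h + 10) = 3 - (10 + h) = 3 + (-10 - h) = -7 - h)
V(-9, K(9)) + U(19) = (-7 - 2*9) + 56 = (-7 - 1*18) + 56 = (-7 - 18) + 56 = -25 + 56 = 31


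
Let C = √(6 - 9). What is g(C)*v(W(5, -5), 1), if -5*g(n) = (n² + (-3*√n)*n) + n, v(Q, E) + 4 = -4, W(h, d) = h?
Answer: -24/5 - 24*3^(¾)*I^(3/2)/5 + 8*I*√3/5 ≈ 2.9369 - 4.9656*I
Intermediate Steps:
C = I*√3 (C = √(-3) = I*√3 ≈ 1.732*I)
v(Q, E) = -8 (v(Q, E) = -4 - 4 = -8)
g(n) = -n/5 - n²/5 + 3*n^(3/2)/5 (g(n) = -((n² + (-3*√n)*n) + n)/5 = -((n² - 3*n^(3/2)) + n)/5 = -(n + n² - 3*n^(3/2))/5 = -n/5 - n²/5 + 3*n^(3/2)/5)
g(C)*v(W(5, -5), 1) = (-I*√3/5 - (I*√3)²/5 + 3*(I*√3)^(3/2)/5)*(-8) = (-I*√3/5 - ⅕*(-3) + 3*(3^(¾)*I^(3/2))/5)*(-8) = (-I*√3/5 + ⅗ + 3*3^(¾)*I^(3/2)/5)*(-8) = (⅗ - I*√3/5 + 3*3^(¾)*I^(3/2)/5)*(-8) = -24/5 - 24*3^(¾)*I^(3/2)/5 + 8*I*√3/5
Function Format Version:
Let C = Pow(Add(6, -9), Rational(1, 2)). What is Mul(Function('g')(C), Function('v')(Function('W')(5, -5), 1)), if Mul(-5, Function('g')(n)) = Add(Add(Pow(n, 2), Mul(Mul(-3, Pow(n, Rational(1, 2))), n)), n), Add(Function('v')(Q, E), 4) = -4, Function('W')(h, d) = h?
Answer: Add(Rational(-24, 5), Mul(Rational(-24, 5), Pow(3, Rational(3, 4)), Pow(I, Rational(3, 2))), Mul(Rational(8, 5), I, Pow(3, Rational(1, 2)))) ≈ Add(2.9369, Mul(-4.9656, I))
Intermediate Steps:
C = Mul(I, Pow(3, Rational(1, 2))) (C = Pow(-3, Rational(1, 2)) = Mul(I, Pow(3, Rational(1, 2))) ≈ Mul(1.7320, I))
Function('v')(Q, E) = -8 (Function('v')(Q, E) = Add(-4, -4) = -8)
Function('g')(n) = Add(Mul(Rational(-1, 5), n), Mul(Rational(-1, 5), Pow(n, 2)), Mul(Rational(3, 5), Pow(n, Rational(3, 2)))) (Function('g')(n) = Mul(Rational(-1, 5), Add(Add(Pow(n, 2), Mul(Mul(-3, Pow(n, Rational(1, 2))), n)), n)) = Mul(Rational(-1, 5), Add(Add(Pow(n, 2), Mul(-3, Pow(n, Rational(3, 2)))), n)) = Mul(Rational(-1, 5), Add(n, Pow(n, 2), Mul(-3, Pow(n, Rational(3, 2))))) = Add(Mul(Rational(-1, 5), n), Mul(Rational(-1, 5), Pow(n, 2)), Mul(Rational(3, 5), Pow(n, Rational(3, 2)))))
Mul(Function('g')(C), Function('v')(Function('W')(5, -5), 1)) = Mul(Add(Mul(Rational(-1, 5), Mul(I, Pow(3, Rational(1, 2)))), Mul(Rational(-1, 5), Pow(Mul(I, Pow(3, Rational(1, 2))), 2)), Mul(Rational(3, 5), Pow(Mul(I, Pow(3, Rational(1, 2))), Rational(3, 2)))), -8) = Mul(Add(Mul(Rational(-1, 5), I, Pow(3, Rational(1, 2))), Mul(Rational(-1, 5), -3), Mul(Rational(3, 5), Mul(Pow(3, Rational(3, 4)), Pow(I, Rational(3, 2))))), -8) = Mul(Add(Mul(Rational(-1, 5), I, Pow(3, Rational(1, 2))), Rational(3, 5), Mul(Rational(3, 5), Pow(3, Rational(3, 4)), Pow(I, Rational(3, 2)))), -8) = Mul(Add(Rational(3, 5), Mul(Rational(-1, 5), I, Pow(3, Rational(1, 2))), Mul(Rational(3, 5), Pow(3, Rational(3, 4)), Pow(I, Rational(3, 2)))), -8) = Add(Rational(-24, 5), Mul(Rational(-24, 5), Pow(3, Rational(3, 4)), Pow(I, Rational(3, 2))), Mul(Rational(8, 5), I, Pow(3, Rational(1, 2))))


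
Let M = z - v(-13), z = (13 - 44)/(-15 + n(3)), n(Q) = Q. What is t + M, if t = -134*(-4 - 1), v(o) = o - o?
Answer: 8071/12 ≈ 672.58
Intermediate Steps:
v(o) = 0
z = 31/12 (z = (13 - 44)/(-15 + 3) = -31/(-12) = -31*(-1/12) = 31/12 ≈ 2.5833)
t = 670 (t = -134*(-5) = 670)
M = 31/12 (M = 31/12 - 1*0 = 31/12 + 0 = 31/12 ≈ 2.5833)
t + M = 670 + 31/12 = 8071/12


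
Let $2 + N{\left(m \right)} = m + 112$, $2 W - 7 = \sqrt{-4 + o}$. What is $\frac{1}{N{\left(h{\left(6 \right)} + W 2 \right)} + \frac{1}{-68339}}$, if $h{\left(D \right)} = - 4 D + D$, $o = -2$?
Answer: $\frac{231175802420}{22900411713563} - \frac{4670218921 i \sqrt{6}}{45800823427126} \approx 0.010095 - 0.00024977 i$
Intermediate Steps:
$W = \frac{7}{2} + \frac{i \sqrt{6}}{2}$ ($W = \frac{7}{2} + \frac{\sqrt{-4 - 2}}{2} = \frac{7}{2} + \frac{\sqrt{-6}}{2} = \frac{7}{2} + \frac{i \sqrt{6}}{2} \approx 3.5 + 1.2247 i$)
$h{\left(D \right)} = - 3 D$
$N{\left(m \right)} = 110 + m$ ($N{\left(m \right)} = -2 + \left(m + 112\right) = -2 + \left(112 + m\right) = 110 + m$)
$\frac{1}{N{\left(h{\left(6 \right)} + W 2 \right)} + \frac{1}{-68339}} = \frac{1}{\left(110 + \left(\left(-3\right) 6 + \left(\frac{7}{2} + \frac{i \sqrt{6}}{2}\right) 2\right)\right) + \frac{1}{-68339}} = \frac{1}{\left(110 - \left(11 - i \sqrt{6}\right)\right) - \frac{1}{68339}} = \frac{1}{\left(99 + i \sqrt{6}\right) - \frac{1}{68339}} = \frac{1}{\frac{6765560}{68339} + i \sqrt{6}}$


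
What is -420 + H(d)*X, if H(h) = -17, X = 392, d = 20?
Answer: -7084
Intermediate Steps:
-420 + H(d)*X = -420 - 17*392 = -420 - 6664 = -7084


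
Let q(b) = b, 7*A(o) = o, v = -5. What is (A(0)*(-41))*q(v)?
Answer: 0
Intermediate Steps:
A(o) = o/7
(A(0)*(-41))*q(v) = (((1/7)*0)*(-41))*(-5) = (0*(-41))*(-5) = 0*(-5) = 0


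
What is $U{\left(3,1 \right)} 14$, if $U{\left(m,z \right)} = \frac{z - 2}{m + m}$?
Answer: $- \frac{7}{3} \approx -2.3333$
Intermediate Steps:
$U{\left(m,z \right)} = \frac{-2 + z}{2 m}$
$U{\left(3,1 \right)} 14 = \frac{-2 + 1}{2 \cdot 3} \cdot 14 = \frac{1}{2} \cdot \frac{1}{3} \left(-1\right) 14 = \left(- \frac{1}{6}\right) 14 = - \frac{7}{3}$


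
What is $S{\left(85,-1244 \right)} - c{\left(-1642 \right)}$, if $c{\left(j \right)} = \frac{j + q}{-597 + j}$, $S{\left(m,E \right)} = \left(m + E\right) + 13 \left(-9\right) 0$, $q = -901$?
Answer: $- \frac{2597544}{2239} \approx -1160.1$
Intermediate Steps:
$S{\left(m,E \right)} = E + m$ ($S{\left(m,E \right)} = \left(E + m\right) - 0 = \left(E + m\right) + 0 = E + m$)
$c{\left(j \right)} = \frac{-901 + j}{-597 + j}$ ($c{\left(j \right)} = \frac{j - 901}{-597 + j} = \frac{-901 + j}{-597 + j}$)
$S{\left(85,-1244 \right)} - c{\left(-1642 \right)} = \left(-1244 + 85\right) - \frac{-901 - 1642}{-597 - 1642} = -1159 - \frac{1}{-2239} \left(-2543\right) = -1159 - \left(- \frac{1}{2239}\right) \left(-2543\right) = -1159 - \frac{2543}{2239} = - \frac{2597544}{2239}$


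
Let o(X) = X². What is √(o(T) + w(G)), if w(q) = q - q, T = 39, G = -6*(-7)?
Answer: 39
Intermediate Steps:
G = 42
w(q) = 0
√(o(T) + w(G)) = √(39² + 0) = √(1521 + 0) = √1521 = 39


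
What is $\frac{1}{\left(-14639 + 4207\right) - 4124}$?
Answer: $- \frac{1}{14556} \approx -6.87 \cdot 10^{-5}$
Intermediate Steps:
$\frac{1}{\left(-14639 + 4207\right) - 4124} = \frac{1}{-10432 - 4124} = \frac{1}{-14556} = - \frac{1}{14556}$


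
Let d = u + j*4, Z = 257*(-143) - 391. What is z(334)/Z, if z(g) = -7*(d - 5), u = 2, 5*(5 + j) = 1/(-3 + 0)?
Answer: -349/79590 ≈ -0.0043850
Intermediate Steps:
Z = -37142 (Z = -36751 - 391 = -37142)
j = -76/15 (j = -5 + 1/(5*(-3 + 0)) = -5 + (⅕)/(-3) = -5 + (⅕)*(-⅓) = -5 - 1/15 = -76/15 ≈ -5.0667)
d = -274/15 (d = 2 - 76/15*4 = 2 - 304/15 = -274/15 ≈ -18.267)
z(g) = 2443/15 (z(g) = -7*(-274/15 - 5) = -7*(-349/15) = 2443/15)
z(334)/Z = (2443/15)/(-37142) = (2443/15)*(-1/37142) = -349/79590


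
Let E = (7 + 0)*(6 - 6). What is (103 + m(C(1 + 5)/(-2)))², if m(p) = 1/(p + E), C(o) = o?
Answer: 94864/9 ≈ 10540.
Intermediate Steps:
E = 0 (E = 7*0 = 0)
m(p) = 1/p (m(p) = 1/(p + 0) = 1/p)
(103 + m(C(1 + 5)/(-2)))² = (103 + 1/((1 + 5)/(-2)))² = (103 + 1/(6*(-½)))² = (103 + 1/(-3))² = (103 - ⅓)² = (308/3)² = 94864/9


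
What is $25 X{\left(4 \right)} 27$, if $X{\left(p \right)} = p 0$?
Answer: $0$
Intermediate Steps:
$X{\left(p \right)} = 0$
$25 X{\left(4 \right)} 27 = 25 \cdot 0 \cdot 27 = 0 \cdot 27 = 0$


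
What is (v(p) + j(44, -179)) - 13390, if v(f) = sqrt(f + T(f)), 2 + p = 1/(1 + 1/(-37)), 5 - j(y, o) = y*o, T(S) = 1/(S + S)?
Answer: -5509 + I*sqrt(65555)/210 ≈ -5509.0 + 1.2192*I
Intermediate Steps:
T(S) = 1/(2*S)
j(y, o) = 5 - o*y (j(y, o) = 5 - y*o = 5 - o*y)
p = -35/36 (p = -2 + 1/(1 + 1/(-37)) = -2 + 1/(1 - 1/37) = -2 + 1/(36/37) = -2 + 37/36 = -35/36 ≈ -0.97222)
v(f) = sqrt(f + 1/(2*f))
(v(p) + j(44, -179)) - 13390 = (sqrt(2/(-35/36) + 4*(-35/36))/2 + (5 - 1*(-179)*44)) - 13390 = (sqrt(2*(-36/35) - 35/9)/2 + (5 + 7876)) - 13390 = (sqrt(-72/35 - 35/9)/2 + 7881) - 13390 = (sqrt(-1873/315)/2 + 7881) - 13390 = ((I*sqrt(65555)/105)/2 + 7881) - 13390 = (I*sqrt(65555)/210 + 7881) - 13390 = (7881 + I*sqrt(65555)/210) - 13390 = -5509 + I*sqrt(65555)/210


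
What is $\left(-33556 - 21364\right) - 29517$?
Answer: $-84437$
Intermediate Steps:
$\left(-33556 - 21364\right) - 29517 = -54920 - 29517 = -84437$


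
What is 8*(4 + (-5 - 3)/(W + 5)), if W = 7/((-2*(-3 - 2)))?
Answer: 1184/57 ≈ 20.772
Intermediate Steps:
W = 7/10 (W = 7/((-2*(-5))) = 7/10 ≈ 0.70000)
8*(4 + (-5 - 3)/(W + 5)) = 8*(4 + (-5 - 3)/(7/10 + 5)) = 8*(4 - 8/57/10) = 8*(4 - 8*10/57) = 8*(4 - 80/57) = 8*(148/57) = 1184/57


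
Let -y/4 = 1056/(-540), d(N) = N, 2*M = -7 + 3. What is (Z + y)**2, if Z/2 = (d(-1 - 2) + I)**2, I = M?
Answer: 6770404/2025 ≈ 3343.4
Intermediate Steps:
M = -2 (M = (-7 + 3)/2 = (1/2)*(-4) = -2)
I = -2
y = 352/45 (y = -4224/(-540) = -4224*(-1)/540 = -4*(-88/45) = 352/45 ≈ 7.8222)
Z = 50 (Z = 2*((-1 - 2) - 2)**2 = 2*(-3 - 2)**2 = 2*(-5)**2 = 2*25 = 50)
(Z + y)**2 = (50 + 352/45)**2 = (2602/45)**2 = 6770404/2025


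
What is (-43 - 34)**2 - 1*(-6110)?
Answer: 12039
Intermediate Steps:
(-43 - 34)**2 - 1*(-6110) = (-77)**2 + 6110 = 5929 + 6110 = 12039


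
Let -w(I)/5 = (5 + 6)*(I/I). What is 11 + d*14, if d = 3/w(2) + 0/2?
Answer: 563/55 ≈ 10.236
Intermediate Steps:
w(I) = -55 (w(I) = -5*(5 + 6)*I/I = -55)
d = -3/55 (d = 3/(-55) + 0/2 = 3*(-1/55) + 0*(½) = -3/55 + 0 = -3/55 ≈ -0.054545)
11 + d*14 = 11 - 3/55*14 = 11 - 42/55 = 563/55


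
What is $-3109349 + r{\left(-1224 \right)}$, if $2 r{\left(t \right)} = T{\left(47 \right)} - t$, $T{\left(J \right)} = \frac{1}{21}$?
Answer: $- \frac{130566953}{42} \approx -3.1087 \cdot 10^{6}$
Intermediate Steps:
$T{\left(J \right)} = \frac{1}{21}$
$r{\left(t \right)} = \frac{1}{42} - \frac{t}{2}$ ($r{\left(t \right)} = \frac{\frac{1}{21} - t}{2} = \frac{1}{42} - \frac{t}{2}$)
$-3109349 + r{\left(-1224 \right)} = -3109349 + \left(\frac{1}{42} - -612\right) = -3109349 + \left(\frac{1}{42} + 612\right) = -3109349 + \frac{25705}{42} = - \frac{130566953}{42}$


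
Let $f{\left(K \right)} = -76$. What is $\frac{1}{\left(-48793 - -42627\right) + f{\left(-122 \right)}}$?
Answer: $- \frac{1}{6242} \approx -0.00016021$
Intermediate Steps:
$\frac{1}{\left(-48793 - -42627\right) + f{\left(-122 \right)}} = \frac{1}{\left(-48793 - -42627\right) - 76} = \frac{1}{\left(-48793 + 42627\right) - 76} = \frac{1}{-6166 - 76} = \frac{1}{-6242} = - \frac{1}{6242}$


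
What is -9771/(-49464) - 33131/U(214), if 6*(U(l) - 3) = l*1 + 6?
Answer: -234057743/280296 ≈ -835.04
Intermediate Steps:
U(l) = 4 + l/6 (U(l) = 3 + (l*1 + 6)/6 = 3 + (l + 6)/6 = 3 + (6 + l)/6 = 3 + (1 + l/6) = 4 + l/6)
-9771/(-49464) - 33131/U(214) = -9771/(-49464) - 33131/(4 + (⅙)*214) = -9771*(-1/49464) - 33131/(4 + 107/3) = 3257/16488 - 33131/119/3 = 3257/16488 - 33131*3/119 = 3257/16488 - 14199/17 = -234057743/280296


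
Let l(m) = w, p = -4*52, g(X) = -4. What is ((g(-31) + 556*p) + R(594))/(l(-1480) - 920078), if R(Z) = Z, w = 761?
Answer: 115058/919317 ≈ 0.12516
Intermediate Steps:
p = -208
l(m) = 761
((g(-31) + 556*p) + R(594))/(l(-1480) - 920078) = ((-4 + 556*(-208)) + 594)/(761 - 920078) = ((-4 - 115648) + 594)/(-919317) = (-115652 + 594)*(-1/919317) = -115058*(-1/919317) = 115058/919317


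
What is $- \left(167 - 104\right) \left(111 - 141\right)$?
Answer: $1890$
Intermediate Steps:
$- \left(167 - 104\right) \left(111 - 141\right) = - 63 \left(-30\right) = \left(-1\right) \left(-1890\right) = 1890$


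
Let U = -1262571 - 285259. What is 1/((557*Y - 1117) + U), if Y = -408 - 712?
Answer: -1/2172787 ≈ -4.6024e-7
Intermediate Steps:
Y = -1120
U = -1547830
1/((557*Y - 1117) + U) = 1/((557*(-1120) - 1117) - 1547830) = 1/((-623840 - 1117) - 1547830) = 1/(-624957 - 1547830) = 1/(-2172787) = -1/2172787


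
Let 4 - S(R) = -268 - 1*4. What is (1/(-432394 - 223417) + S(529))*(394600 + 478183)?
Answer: 157977070122805/655811 ≈ 2.4089e+8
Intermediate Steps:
S(R) = 276 (S(R) = 4 - (-268 - 1*4) = 4 - (-268 - 4) = 4 - 1*(-272) = 4 + 272 = 276)
(1/(-432394 - 223417) + S(529))*(394600 + 478183) = (1/(-432394 - 223417) + 276)*(394600 + 478183) = (1/(-655811) + 276)*872783 = (-1/655811 + 276)*872783 = (181003835/655811)*872783 = 157977070122805/655811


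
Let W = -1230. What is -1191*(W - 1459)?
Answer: 3202599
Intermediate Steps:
-1191*(W - 1459) = -1191*(-1230 - 1459) = -1191*(-2689) = 3202599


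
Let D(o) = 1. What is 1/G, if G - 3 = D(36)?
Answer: 1/4 ≈ 0.25000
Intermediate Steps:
G = 4 (G = 3 + 1 = 4)
1/G = 1/4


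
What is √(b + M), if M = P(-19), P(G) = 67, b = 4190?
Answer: 3*√473 ≈ 65.246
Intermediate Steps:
M = 67
√(b + M) = √(4190 + 67) = √4257 = 3*√473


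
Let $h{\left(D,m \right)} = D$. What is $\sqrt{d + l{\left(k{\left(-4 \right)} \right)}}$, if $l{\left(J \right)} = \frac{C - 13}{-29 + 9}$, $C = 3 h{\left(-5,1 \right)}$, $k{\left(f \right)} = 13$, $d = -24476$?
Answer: $\frac{3 i \sqrt{67985}}{5} \approx 156.44 i$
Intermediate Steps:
$C = -15$ ($C = 3 \left(-5\right) = -15$)
$l{\left(J \right)} = \frac{7}{5}$ ($l{\left(J \right)} = \frac{-15 - 13}{-29 + 9} = - \frac{28}{-20} = \left(-28\right) \left(- \frac{1}{20}\right) = \frac{7}{5}$)
$\sqrt{d + l{\left(k{\left(-4 \right)} \right)}} = \sqrt{-24476 + \frac{7}{5}} = \sqrt{- \frac{122373}{5}} = \frac{3 i \sqrt{67985}}{5}$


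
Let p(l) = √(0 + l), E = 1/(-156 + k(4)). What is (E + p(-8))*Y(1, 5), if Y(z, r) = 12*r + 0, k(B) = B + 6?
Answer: -30/73 + 120*I*√2 ≈ -0.41096 + 169.71*I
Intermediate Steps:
k(B) = 6 + B
E = -1/146 (E = 1/(-156 + (6 + 4)) = 1/(-156 + 10) = 1/(-146) = -1/146 ≈ -0.0068493)
Y(z, r) = 12*r
p(l) = √l
(E + p(-8))*Y(1, 5) = (-1/146 + √(-8))*(12*5) = (-1/146 + 2*I*√2)*60 = -30/73 + 120*I*√2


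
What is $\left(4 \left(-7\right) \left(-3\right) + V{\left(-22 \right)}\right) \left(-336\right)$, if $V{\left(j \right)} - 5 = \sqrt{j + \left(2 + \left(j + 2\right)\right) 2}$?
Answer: $-29904 - 336 i \sqrt{58} \approx -29904.0 - 2558.9 i$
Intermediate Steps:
$V{\left(j \right)} = 5 + \sqrt{8 + 3 j}$ ($V{\left(j \right)} = 5 + \sqrt{j + \left(2 + \left(j + 2\right)\right) 2} = 5 + \sqrt{j + \left(2 + \left(2 + j\right)\right) 2} = 5 + \sqrt{j + \left(4 + j\right) 2} = 5 + \sqrt{j + \left(8 + 2 j\right)} = 5 + \sqrt{8 + 3 j}$)
$\left(4 \left(-7\right) \left(-3\right) + V{\left(-22 \right)}\right) \left(-336\right) = \left(4 \left(-7\right) \left(-3\right) + \left(5 + \sqrt{8 + 3 \left(-22\right)}\right)\right) \left(-336\right) = \left(\left(-28\right) \left(-3\right) + \left(5 + \sqrt{8 - 66}\right)\right) \left(-336\right) = \left(84 + \left(5 + \sqrt{-58}\right)\right) \left(-336\right) = \left(84 + \left(5 + i \sqrt{58}\right)\right) \left(-336\right) = \left(89 + i \sqrt{58}\right) \left(-336\right) = -29904 - 336 i \sqrt{58}$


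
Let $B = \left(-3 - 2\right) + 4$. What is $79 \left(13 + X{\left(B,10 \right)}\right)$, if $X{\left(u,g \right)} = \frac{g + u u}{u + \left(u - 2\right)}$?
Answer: $\frac{3239}{4} \approx 809.75$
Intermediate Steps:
$B = -1$ ($B = -5 + 4 = -1$)
$X{\left(u,g \right)} = \frac{g + u^{2}}{-2 + 2 u}$ ($X{\left(u,g \right)} = \frac{g + u^{2}}{u + \left(-2 + u\right)} = \frac{g + u^{2}}{-2 + 2 u}$)
$79 \left(13 + X{\left(B,10 \right)}\right) = 79 \left(13 + \frac{10 + \left(-1\right)^{2}}{2 \left(-1 - 1\right)}\right) = 79 \left(13 + \frac{10 + 1}{2 \left(-2\right)}\right) = 79 \left(13 + \frac{1}{2} \left(- \frac{1}{2}\right) 11\right) = 79 \left(13 - \frac{11}{4}\right) = 79 \cdot \frac{41}{4} = \frac{3239}{4}$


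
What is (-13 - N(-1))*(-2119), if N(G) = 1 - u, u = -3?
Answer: 36023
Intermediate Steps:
N(G) = 4 (N(G) = 1 - 1*(-3) = 1 + 3 = 4)
(-13 - N(-1))*(-2119) = (-13 - 1*4)*(-2119) = (-13 - 4)*(-2119) = -17*(-2119) = 36023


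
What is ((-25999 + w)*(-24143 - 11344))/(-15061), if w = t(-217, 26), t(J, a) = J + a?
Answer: -929404530/15061 ≈ -61709.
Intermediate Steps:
w = -191 (w = -217 + 26 = -191)
((-25999 + w)*(-24143 - 11344))/(-15061) = ((-25999 - 191)*(-24143 - 11344))/(-15061) = -26190*(-35487)*(-1/15061) = 929404530*(-1/15061) = -929404530/15061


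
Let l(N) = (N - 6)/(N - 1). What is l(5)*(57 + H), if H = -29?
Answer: -7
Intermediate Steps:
l(N) = (-6 + N)/(-1 + N)
l(5)*(57 + H) = ((-6 + 5)/(-1 + 5))*(57 - 29) = (-1/4)*28 = ((1/4)*(-1))*28 = -1/4*28 = -7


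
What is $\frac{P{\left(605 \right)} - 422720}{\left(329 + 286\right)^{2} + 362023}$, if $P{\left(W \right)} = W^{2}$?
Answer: $- \frac{3335}{43544} \approx -0.076589$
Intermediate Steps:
$\frac{P{\left(605 \right)} - 422720}{\left(329 + 286\right)^{2} + 362023} = \frac{605^{2} - 422720}{\left(329 + 286\right)^{2} + 362023} = \frac{366025 - 422720}{615^{2} + 362023} = - \frac{56695}{378225 + 362023} = - \frac{56695}{740248} = \left(-56695\right) \frac{1}{740248} = - \frac{3335}{43544}$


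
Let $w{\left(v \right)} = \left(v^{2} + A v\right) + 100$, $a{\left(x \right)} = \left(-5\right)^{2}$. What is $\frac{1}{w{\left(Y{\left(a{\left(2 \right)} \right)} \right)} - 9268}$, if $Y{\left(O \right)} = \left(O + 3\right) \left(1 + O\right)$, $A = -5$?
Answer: $\frac{1}{517176} \approx 1.9336 \cdot 10^{-6}$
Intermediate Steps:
$a{\left(x \right)} = 25$
$Y{\left(O \right)} = \left(1 + O\right) \left(3 + O\right)$ ($Y{\left(O \right)} = \left(3 + O\right) \left(1 + O\right) = \left(1 + O\right) \left(3 + O\right)$)
$w{\left(v \right)} = 100 + v^{2} - 5 v$ ($w{\left(v \right)} = \left(v^{2} - 5 v\right) + 100 = 100 + v^{2} - 5 v$)
$\frac{1}{w{\left(Y{\left(a{\left(2 \right)} \right)} \right)} - 9268} = \frac{1}{\left(100 + \left(3 + 25^{2} + 4 \cdot 25\right)^{2} - 5 \left(3 + 25^{2} + 4 \cdot 25\right)\right) - 9268} = \frac{1}{\left(100 + \left(3 + 625 + 100\right)^{2} - 5 \left(3 + 625 + 100\right)\right) - 9268} = \frac{1}{\left(100 + 728^{2} - 3640\right) - 9268} = \frac{1}{\left(100 + 529984 - 3640\right) - 9268} = \frac{1}{526444 - 9268} = \frac{1}{517176}$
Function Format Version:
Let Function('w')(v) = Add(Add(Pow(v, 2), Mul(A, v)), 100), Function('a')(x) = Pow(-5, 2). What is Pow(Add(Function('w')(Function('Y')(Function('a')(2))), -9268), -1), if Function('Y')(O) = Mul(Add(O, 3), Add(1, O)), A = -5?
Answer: Rational(1, 517176) ≈ 1.9336e-6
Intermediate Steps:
Function('a')(x) = 25
Function('Y')(O) = Mul(Add(1, O), Add(3, O)) (Function('Y')(O) = Mul(Add(3, O), Add(1, O)) = Mul(Add(1, O), Add(3, O)))
Function('w')(v) = Add(100, Pow(v, 2), Mul(-5, v)) (Function('w')(v) = Add(Add(Pow(v, 2), Mul(-5, v)), 100) = Add(100, Pow(v, 2), Mul(-5, v)))
Pow(Add(Function('w')(Function('Y')(Function('a')(2))), -9268), -1) = Pow(Add(Add(100, Pow(Add(3, Pow(25, 2), Mul(4, 25)), 2), Mul(-5, Add(3, Pow(25, 2), Mul(4, 25)))), -9268), -1) = Pow(Add(Add(100, Pow(Add(3, 625, 100), 2), Mul(-5, Add(3, 625, 100))), -9268), -1) = Pow(Add(Add(100, Pow(728, 2), Mul(-5, 728)), -9268), -1) = Pow(Add(Add(100, 529984, -3640), -9268), -1) = Pow(Add(526444, -9268), -1) = Pow(517176, -1) = Rational(1, 517176)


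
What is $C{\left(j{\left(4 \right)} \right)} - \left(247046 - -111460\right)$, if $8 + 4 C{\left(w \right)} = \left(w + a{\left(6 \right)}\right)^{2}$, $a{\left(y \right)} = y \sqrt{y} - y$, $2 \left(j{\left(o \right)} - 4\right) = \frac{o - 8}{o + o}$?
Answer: $- \frac{22940975}{64} - \frac{27 \sqrt{6}}{4} \approx -3.5847 \cdot 10^{5}$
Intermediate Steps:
$j{\left(o \right)} = 4 + \frac{-8 + o}{4 o}$ ($j{\left(o \right)} = 4 + \frac{\left(o - 8\right) \frac{1}{o + o}}{2} = 4 + \frac{\left(-8 + o\right) \frac{1}{2 o}}{2} = 4 + \frac{\frac{1}{2} \frac{1}{o} \left(-8 + o\right)}{2} = 4 + \frac{-8 + o}{4 o}$)
$a{\left(y \right)} = y^{\frac{3}{2}} - y$
$C{\left(w \right)} = -2 + \frac{\left(-6 + w + 6 \sqrt{6}\right)^{2}}{4}$ ($C{\left(w \right)} = -2 + \frac{\left(w + \left(6^{\frac{3}{2}} - 6\right)\right)^{2}}{4} = -2 + \frac{\left(w - \left(6 - 6 \sqrt{6}\right)\right)^{2}}{4} = -2 + \frac{\left(-6 + w + 6 \sqrt{6}\right)^{2}}{4}$)
$C{\left(j{\left(4 \right)} \right)} - \left(247046 - -111460\right) = \left(-2 + \frac{\left(-6 + \left(\frac{17}{4} - \frac{2}{4}\right) + 6 \sqrt{6}\right)^{2}}{4}\right) - \left(247046 - -111460\right) = \left(-2 + \frac{\left(-6 + \left(\frac{17}{4} - \frac{1}{2}\right) + 6 \sqrt{6}\right)^{2}}{4}\right) - \left(247046 + 111460\right) = \left(-2 + \frac{\left(-6 + \left(\frac{17}{4} - \frac{1}{2}\right) + 6 \sqrt{6}\right)^{2}}{4}\right) - 358506 = \left(-2 + \frac{\left(-6 + \frac{15}{4} + 6 \sqrt{6}\right)^{2}}{4}\right) - 358506 = \left(-2 + \frac{\left(- \frac{9}{4} + 6 \sqrt{6}\right)^{2}}{4}\right) - 358506 = -358508 + \frac{\left(- \frac{9}{4} + 6 \sqrt{6}\right)^{2}}{4}$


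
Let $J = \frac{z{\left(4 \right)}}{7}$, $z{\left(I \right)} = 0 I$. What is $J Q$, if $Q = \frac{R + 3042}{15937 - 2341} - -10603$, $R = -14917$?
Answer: $0$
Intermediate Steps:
$z{\left(I \right)} = 0$
$J = 0$ ($J = \frac{0}{7} = 0 \cdot \frac{1}{7} = 0$)
$Q = \frac{144146513}{13596}$ ($Q = \frac{-14917 + 3042}{15937 - 2341} - -10603 = - \frac{11875}{13596} + 10603 = \frac{144146513}{13596} \approx 10602.0$)
$J Q = 0 \cdot \frac{144146513}{13596} = 0$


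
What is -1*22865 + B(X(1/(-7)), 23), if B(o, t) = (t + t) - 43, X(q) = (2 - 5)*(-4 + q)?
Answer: -22862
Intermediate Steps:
X(q) = 12 - 3*q (X(q) = -3*(-4 + q) = 12 - 3*q)
B(o, t) = -43 + 2*t (B(o, t) = 2*t - 43 = -43 + 2*t)
-1*22865 + B(X(1/(-7)), 23) = -1*22865 + (-43 + 2*23) = -22865 + (-43 + 46) = -22865 + 3 = -22862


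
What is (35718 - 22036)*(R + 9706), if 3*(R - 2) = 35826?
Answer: 296215300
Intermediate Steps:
R = 11944 (R = 2 + (1/3)*35826 = 2 + 11942 = 11944)
(35718 - 22036)*(R + 9706) = (35718 - 22036)*(11944 + 9706) = 13682*21650 = 296215300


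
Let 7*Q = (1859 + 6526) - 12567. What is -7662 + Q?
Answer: -57816/7 ≈ -8259.4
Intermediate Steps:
Q = -4182/7 (Q = ((1859 + 6526) - 12567)/7 = (8385 - 12567)/7 = (1/7)*(-4182) = -4182/7 ≈ -597.43)
-7662 + Q = -7662 - 4182/7 = -57816/7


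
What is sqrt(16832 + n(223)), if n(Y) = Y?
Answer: 3*sqrt(1895) ≈ 130.59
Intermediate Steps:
sqrt(16832 + n(223)) = sqrt(16832 + 223) = sqrt(17055) = 3*sqrt(1895)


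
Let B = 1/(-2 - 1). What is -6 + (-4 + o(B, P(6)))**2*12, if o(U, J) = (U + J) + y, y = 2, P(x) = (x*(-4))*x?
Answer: 770866/3 ≈ 2.5696e+5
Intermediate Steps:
P(x) = -4*x**2 (P(x) = (-4*x)*x = -4*x**2)
B = -1/3 (B = 1/(-3) = -1/3 ≈ -0.33333)
o(U, J) = 2 + J + U (o(U, J) = (U + J) + 2 = (J + U) + 2 = 2 + J + U)
-6 + (-4 + o(B, P(6)))**2*12 = -6 + (-4 + (2 - 4*6**2 - 1/3))**2*12 = -6 + (-4 + (2 - 4*36 - 1/3))**2*12 = -6 + (-4 + (2 - 144 - 1/3))**2*12 = -6 + (-4 - 427/3)**2*12 = -6 + (-439/3)**2*12 = -6 + (192721/9)*12 = -6 + 770884/3 = 770866/3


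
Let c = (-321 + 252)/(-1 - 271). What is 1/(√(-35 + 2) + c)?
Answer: 6256/815411 - 73984*I*√33/2446233 ≈ 0.0076722 - 0.17374*I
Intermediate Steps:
c = 69/272 (c = -69/(-272) = -69*(-1/272) = 69/272 ≈ 0.25368)
1/(√(-35 + 2) + c) = 1/(√(-35 + 2) + 69/272) = 1/(√(-33) + 69/272) = 1/(I*√33 + 69/272) = 1/(69/272 + I*√33)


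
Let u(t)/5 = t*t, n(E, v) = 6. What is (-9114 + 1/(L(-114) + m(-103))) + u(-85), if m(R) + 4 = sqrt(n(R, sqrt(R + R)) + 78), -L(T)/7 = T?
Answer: 8513219333/315176 - sqrt(21)/315176 ≈ 27011.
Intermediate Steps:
L(T) = -7*T
u(t) = 5*t**2 (u(t) = 5*(t*t) = 5*t**2)
m(R) = -4 + 2*sqrt(21) (m(R) = -4 + sqrt(6 + 78) = -4 + sqrt(84) = -4 + 2*sqrt(21))
(-9114 + 1/(L(-114) + m(-103))) + u(-85) = (-9114 + 1/(-7*(-114) + (-4 + 2*sqrt(21)))) + 5*(-85)**2 = (-9114 + 1/(798 + (-4 + 2*sqrt(21)))) + 5*7225 = (-9114 + 1/(794 + 2*sqrt(21))) + 36125 = 27011 + 1/(794 + 2*sqrt(21))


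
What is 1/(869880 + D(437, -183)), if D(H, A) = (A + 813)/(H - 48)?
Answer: 389/338383950 ≈ 1.1496e-6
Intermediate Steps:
D(H, A) = (813 + A)/(-48 + H)
1/(869880 + D(437, -183)) = 1/(869880 + (813 - 183)/(-48 + 437)) = 1/(869880 + 630/389) = 1/(338383950/389) = 389/338383950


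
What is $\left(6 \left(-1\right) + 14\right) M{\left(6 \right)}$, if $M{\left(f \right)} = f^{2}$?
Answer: $288$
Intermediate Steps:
$\left(6 \left(-1\right) + 14\right) M{\left(6 \right)} = \left(6 \left(-1\right) + 14\right) 6^{2} = \left(-6 + 14\right) 36 = 8 \cdot 36 = 288$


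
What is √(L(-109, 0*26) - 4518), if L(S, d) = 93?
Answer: 5*I*√177 ≈ 66.521*I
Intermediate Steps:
√(L(-109, 0*26) - 4518) = √(93 - 4518) = √(-4425) = 5*I*√177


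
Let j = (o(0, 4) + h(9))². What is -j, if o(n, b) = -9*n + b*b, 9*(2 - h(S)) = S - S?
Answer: -324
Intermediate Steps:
h(S) = 2 (h(S) = 2 - (S - S)/9 = 2 - ⅑*0 = 2 + 0 = 2)
o(n, b) = b² - 9*n (o(n, b) = -9*n + b² = b² - 9*n)
j = 324 (j = ((4² - 9*0) + 2)² = ((16 + 0) + 2)² = (16 + 2)² = 18² = 324)
-j = -1*324 = -324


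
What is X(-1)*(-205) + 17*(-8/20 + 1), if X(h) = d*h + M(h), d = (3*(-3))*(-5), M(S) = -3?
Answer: 49251/5 ≈ 9850.2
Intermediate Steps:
d = 45 (d = -9*(-5) = 45)
X(h) = -3 + 45*h (X(h) = 45*h - 3 = -3 + 45*h)
X(-1)*(-205) + 17*(-8/20 + 1) = (-3 + 45*(-1))*(-205) + 17*(-8/20 + 1) = (-3 - 45)*(-205) + 17*(-8*1/20 + 1) = -48*(-205) + 17*(-⅖ + 1) = 9840 + 17*(⅗) = 9840 + 51/5 = 49251/5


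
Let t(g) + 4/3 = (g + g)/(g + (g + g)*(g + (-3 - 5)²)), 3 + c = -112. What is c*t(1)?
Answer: 59570/393 ≈ 151.58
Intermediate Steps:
c = -115 (c = -3 - 112 = -115)
t(g) = -4/3 + 2*g/(g + 2*g*(64 + g)) (t(g) = -4/3 + (g + g)/(g + (g + g)*(g + (-3 - 5)²)) = -4/3 + (2*g)/(g + (2*g)*(g + (-8)²)) = -4/3 + (2*g)/(g + (2*g)*(g + 64)) = -4/3 + (2*g)/(g + (2*g)*(64 + g)) = -4/3 + (2*g)/(g + 2*g*(64 + g)) = -4/3 + 2*g/(g + 2*g*(64 + g)))
c*t(1) = -230*(-255 - 4*1)/(3*(129 + 2*1)) = -230*(-255 - 4)/(3*(129 + 2)) = -230*(-259)/(3*131) = -115*(-518/393) = 59570/393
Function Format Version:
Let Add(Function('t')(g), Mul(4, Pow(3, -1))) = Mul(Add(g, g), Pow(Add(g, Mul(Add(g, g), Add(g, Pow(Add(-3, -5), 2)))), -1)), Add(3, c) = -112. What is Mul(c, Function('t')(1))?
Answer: Rational(59570, 393) ≈ 151.58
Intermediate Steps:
c = -115 (c = Add(-3, -112) = -115)
Function('t')(g) = Add(Rational(-4, 3), Mul(2, g, Pow(Add(g, Mul(2, g, Add(64, g))), -1))) (Function('t')(g) = Add(Rational(-4, 3), Mul(Add(g, g), Pow(Add(g, Mul(Add(g, g), Add(g, Pow(Add(-3, -5), 2)))), -1))) = Add(Rational(-4, 3), Mul(Mul(2, g), Pow(Add(g, Mul(Mul(2, g), Add(g, Pow(-8, 2)))), -1))) = Add(Rational(-4, 3), Mul(Mul(2, g), Pow(Add(g, Mul(Mul(2, g), Add(g, 64))), -1))) = Add(Rational(-4, 3), Mul(Mul(2, g), Pow(Add(g, Mul(Mul(2, g), Add(64, g))), -1))) = Add(Rational(-4, 3), Mul(Mul(2, g), Pow(Add(g, Mul(2, g, Add(64, g))), -1))) = Add(Rational(-4, 3), Mul(2, g, Pow(Add(g, Mul(2, g, Add(64, g))), -1))))
Mul(c, Function('t')(1)) = Mul(-115, Mul(Rational(2, 3), Pow(Add(129, Mul(2, 1)), -1), Add(-255, Mul(-4, 1)))) = Mul(-115, Mul(Rational(2, 3), Pow(Add(129, 2), -1), Add(-255, -4))) = Mul(-115, Mul(Rational(2, 3), Pow(131, -1), -259)) = Mul(-115, Mul(Rational(2, 3), Rational(1, 131), -259)) = Mul(-115, Rational(-518, 393)) = Rational(59570, 393)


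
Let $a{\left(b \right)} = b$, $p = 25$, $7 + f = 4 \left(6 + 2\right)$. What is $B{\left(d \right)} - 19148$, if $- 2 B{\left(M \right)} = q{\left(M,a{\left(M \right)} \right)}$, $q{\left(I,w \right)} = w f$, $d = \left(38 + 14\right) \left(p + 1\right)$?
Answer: $-36048$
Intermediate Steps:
$f = 25$ ($f = -7 + 4 \left(6 + 2\right) = -7 + 4 \cdot 8 = -7 + 32 = 25$)
$d = 1352$ ($d = \left(38 + 14\right) \left(25 + 1\right) = 52 \cdot 26 = 1352$)
$q{\left(I,w \right)} = 25 w$ ($q{\left(I,w \right)} = w 25 = 25 w$)
$B{\left(M \right)} = - \frac{25 M}{2}$
$B{\left(d \right)} - 19148 = \left(- \frac{25}{2}\right) 1352 - 19148 = -16900 - 19148 = -36048$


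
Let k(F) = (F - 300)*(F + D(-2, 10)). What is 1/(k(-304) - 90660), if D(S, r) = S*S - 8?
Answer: 1/95372 ≈ 1.0485e-5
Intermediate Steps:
D(S, r) = -8 + S² (D(S, r) = S² - 8 = -8 + S²)
k(F) = (-300 + F)*(-4 + F) (k(F) = (F - 300)*(F + (-8 + (-2)²)) = (-300 + F)*(F + (-8 + 4)) = (-300 + F)*(F - 4) = (-300 + F)*(-4 + F))
1/(k(-304) - 90660) = 1/((1200 + (-304)² - 304*(-304)) - 90660) = 1/((1200 + 92416 + 92416) - 90660) = 1/(186032 - 90660) = 1/95372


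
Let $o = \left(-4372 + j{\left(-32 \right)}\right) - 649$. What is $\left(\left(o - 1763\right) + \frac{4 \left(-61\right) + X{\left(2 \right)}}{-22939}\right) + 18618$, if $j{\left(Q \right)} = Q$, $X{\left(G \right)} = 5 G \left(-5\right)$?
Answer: $\frac{38675196}{3277} \approx 11802.0$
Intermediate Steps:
$X{\left(G \right)} = - 25 G$
$o = -5053$ ($o = \left(-4372 - 32\right) - 649 = -4404 - 649 = -5053$)
$\left(\left(o - 1763\right) + \frac{4 \left(-61\right) + X{\left(2 \right)}}{-22939}\right) + 18618 = \left(\left(-5053 - 1763\right) + \frac{4 \left(-61\right) - 50}{-22939}\right) + 18618 = \left(\left(-5053 - 1763\right) + \left(-244 - 50\right) \left(- \frac{1}{22939}\right)\right) + 18618 = \left(-6816 - - \frac{42}{3277}\right) + 18618 = \left(-6816 + \frac{42}{3277}\right) + 18618 = - \frac{22335990}{3277} + 18618 = \frac{38675196}{3277}$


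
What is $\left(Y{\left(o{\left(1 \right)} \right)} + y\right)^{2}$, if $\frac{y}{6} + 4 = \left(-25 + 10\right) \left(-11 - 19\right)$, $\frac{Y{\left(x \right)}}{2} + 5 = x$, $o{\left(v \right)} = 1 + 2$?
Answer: $7139584$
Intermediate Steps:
$o{\left(v \right)} = 3$
$Y{\left(x \right)} = -10 + 2 x$
$y = 2676$ ($y = -24 + 6 \left(-25 + 10\right) \left(-11 - 19\right) = -24 + 6 \left(\left(-15\right) \left(-30\right)\right) = -24 + 6 \cdot 450 = -24 + 2700 = 2676$)
$\left(Y{\left(o{\left(1 \right)} \right)} + y\right)^{2} = \left(\left(-10 + 2 \cdot 3\right) + 2676\right)^{2} = \left(\left(-10 + 6\right) + 2676\right)^{2} = \left(-4 + 2676\right)^{2} = 2672^{2} = 7139584$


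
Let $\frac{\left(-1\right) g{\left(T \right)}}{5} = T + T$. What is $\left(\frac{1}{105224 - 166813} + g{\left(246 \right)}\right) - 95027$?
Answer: $- \frac{6004126844}{61589} \approx -97487.0$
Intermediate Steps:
$g{\left(T \right)} = - 10 T$ ($g{\left(T \right)} = - 5 \left(T + T\right) = - 5 \cdot 2 T = - 10 T$)
$\left(\frac{1}{105224 - 166813} + g{\left(246 \right)}\right) - 95027 = \left(\frac{1}{105224 - 166813} - 2460\right) - 95027 = \left(\frac{1}{-61589} - 2460\right) - 95027 = \left(- \frac{1}{61589} - 2460\right) - 95027 = - \frac{151508941}{61589} - 95027 = - \frac{6004126844}{61589}$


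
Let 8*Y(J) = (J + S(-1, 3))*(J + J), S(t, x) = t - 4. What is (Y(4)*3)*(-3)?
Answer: 9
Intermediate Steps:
S(t, x) = -4 + t
Y(J) = J*(-5 + J)/4 (Y(J) = ((J + (-4 - 1))*(J + J))/8 = ((J - 5)*(2*J))/8 = ((-5 + J)*(2*J))/8 = (2*J*(-5 + J))/8 = J*(-5 + J)/4)
(Y(4)*3)*(-3) = (((¼)*4*(-5 + 4))*3)*(-3) = (((¼)*4*(-1))*3)*(-3) = -1*3*(-3) = -3*(-3) = 9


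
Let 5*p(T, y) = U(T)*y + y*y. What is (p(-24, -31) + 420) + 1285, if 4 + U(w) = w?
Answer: 10354/5 ≈ 2070.8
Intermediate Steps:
U(w) = -4 + w
p(T, y) = y²/5 + y*(-4 + T)/5 (p(T, y) = ((-4 + T)*y + y*y)/5 = (y*(-4 + T) + y²)/5 = (y² + y*(-4 + T))/5 = y²/5 + y*(-4 + T)/5)
(p(-24, -31) + 420) + 1285 = ((⅕)*(-31)*(-4 - 24 - 31) + 420) + 1285 = ((⅕)*(-31)*(-59) + 420) + 1285 = (1829/5 + 420) + 1285 = 3929/5 + 1285 = 10354/5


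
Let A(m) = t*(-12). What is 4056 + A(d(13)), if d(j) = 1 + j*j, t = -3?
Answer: 4092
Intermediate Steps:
d(j) = 1 + j²
A(m) = 36 (A(m) = -3*(-12) = 36)
4056 + A(d(13)) = 4056 + 36 = 4092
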